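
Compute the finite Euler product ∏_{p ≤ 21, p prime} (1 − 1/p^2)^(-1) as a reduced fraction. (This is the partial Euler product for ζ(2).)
∏ = 14933966047/9172942848

The primes p ≤ 21 are [2, 3, 5, 7, 11, 13, 17, 19]. For each prime, (1 − 1/p^2)^(-1) = p^2 / (p^2 − 1). The product is (1 − 1/2^2)^(-1), (1 − 1/3^2)^(-1), (1 − 1/5^2)^(-1), (1 − 1/7^2)^(-1), (1 − 1/11^2)^(-1), (1 − 1/13^2)^(-1), (1 − 1/17^2)^(-1), (1 − 1/19^2)^(-1) = ∏ p^2 / (p^2 − 1) = 14933966047/9172942848.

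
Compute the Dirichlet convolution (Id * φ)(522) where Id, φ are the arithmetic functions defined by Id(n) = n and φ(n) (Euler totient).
(Id * φ)(522) = 3591

Divisors of 522: [1, 2, 3, 6, 9, 18, 29, 58, 87, 174, 261, 522]. For each d | 522:
  d = 1: Id(1) · φ(522/1) = 1 · 168 = 168
  d = 2: Id(2) · φ(522/2) = 2 · 168 = 336
  d = 3: Id(3) · φ(522/3) = 3 · 56 = 168
  d = 6: Id(6) · φ(522/6) = 6 · 56 = 336
  d = 9: Id(9) · φ(522/9) = 9 · 28 = 252
  d = 18: Id(18) · φ(522/18) = 18 · 28 = 504
  d = 29: Id(29) · φ(522/29) = 29 · 6 = 174
  d = 58: Id(58) · φ(522/58) = 58 · 6 = 348
  d = 87: Id(87) · φ(522/87) = 87 · 2 = 174
  d = 174: Id(174) · φ(522/174) = 174 · 2 = 348
  d = 261: Id(261) · φ(522/261) = 261 · 1 = 261
  d = 522: Id(522) · φ(522/522) = 522 · 1 = 522
Summing: (Id * φ)(522) = 168 + 336 + 168 + 336 + 252 + 504 + 174 + 348 + 174 + 348 + 261 + 522 = 3591.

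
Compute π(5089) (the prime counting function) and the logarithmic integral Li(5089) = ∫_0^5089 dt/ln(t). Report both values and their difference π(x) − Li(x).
π(5089) = 680;  Li(5089) ≈ 694.72;  π(x) − Li(x) ≈ -14.72.

Direct count of primes ≤ 5089 gives π(5089) = 680. Numerical evaluation of the logarithmic integral gives Li(5089) ≈ 694.72. The difference π(x) − Li(x) ≈ -14.72 is typically negative for small/moderate x (Li(x) overestimates), though Littlewood's theorem shows this sign changes infinitely often.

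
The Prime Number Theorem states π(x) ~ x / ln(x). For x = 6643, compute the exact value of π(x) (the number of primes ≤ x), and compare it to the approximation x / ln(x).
π(6643) = 856;  x/ln(x) ≈ 754.77;  relative error ≈ 11.83%.

Directly count primes up to 6643: π(6643) = 856. The PNT approximation gives 6643/ln(6643) ≈ 6643/8.80132 ≈ 754.77. Relative error (π(x) − x/ln(x)) / π(x) ≈ 11.83%; the approximation is known to undercount slightly (Li(x) is a better estimate).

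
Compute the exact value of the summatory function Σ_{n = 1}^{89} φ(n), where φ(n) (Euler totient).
Σ_{n ≤ 89} φ(n) = 2456

Compute φ(n) for each 1 ≤ n ≤ 89: φ(1) = 1, φ(2) = 1, φ(3) = 2, φ(4) = 2, φ(5) = 4, φ(6) = 2, φ(7) = 6, φ(8) = 4, φ(9) = 6, φ(10) = 4, φ(11) = 10, φ(12) = 4, φ(13) = 12, φ(14) = 6, φ(15) = 8, φ(16) = 8, φ(17) = 16, φ(18) = 6, φ(19) = 18, φ(20) = 8, φ(21) = 12, φ(22) = 10, φ(23) = 22, φ(24) = 8, φ(25) = 20, φ(26) = 12, φ(27) = 18, φ(28) = 12, φ(29) = 28, φ(30) = 8, φ(31) = 30, φ(32) = 16, φ(33) = 20, φ(34) = 16, φ(35) = 24, φ(36) = 12, φ(37) = 36, φ(38) = 18, φ(39) = 24, φ(40) = 16, φ(41) = 40, φ(42) = 12, φ(43) = 42, φ(44) = 20, φ(45) = 24, φ(46) = 22, φ(47) = 46, φ(48) = 16, φ(49) = 42, φ(50) = 20, φ(51) = 32, φ(52) = 24, φ(53) = 52, φ(54) = 18, φ(55) = 40, φ(56) = 24, φ(57) = 36, φ(58) = 28, φ(59) = 58, φ(60) = 16, φ(61) = 60, φ(62) = 30, φ(63) = 36, φ(64) = 32, φ(65) = 48, φ(66) = 20, φ(67) = 66, φ(68) = 32, φ(69) = 44, φ(70) = 24, φ(71) = 70, φ(72) = 24, φ(73) = 72, φ(74) = 36, φ(75) = 40, φ(76) = 36, φ(77) = 60, φ(78) = 24, φ(79) = 78, φ(80) = 32, φ(81) = 54, φ(82) = 40, φ(83) = 82, φ(84) = 24, φ(85) = 64, φ(86) = 42, φ(87) = 56, φ(88) = 40, φ(89) = 88. Summing all 89 values: 2456. (Average order: Σ_{n ≤ x} φ(n) ~ (3/π²) x². For x = 89, (3/π²)·89² ≈ 2407.70.)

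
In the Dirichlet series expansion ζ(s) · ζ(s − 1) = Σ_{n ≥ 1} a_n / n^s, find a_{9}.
σ(9) = 13

In the product (Σ m^0/m^s)(Σ k / k^s) = Σ (Σ_{d | n} d) / n^s, the coefficient of 1/n^s is σ(n) = Σ_{d | n} d. For n = 9, divisors are [1, 3, 9]; summing: σ(9) = 13.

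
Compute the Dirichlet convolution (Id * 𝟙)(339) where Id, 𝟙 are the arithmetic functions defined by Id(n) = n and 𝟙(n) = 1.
(Id * 𝟙)(339) = 456

Divisors of 339: [1, 3, 113, 339]. For each d | 339:
  d = 1: Id(1) · 𝟙(339/1) = 1 · 1 = 1
  d = 3: Id(3) · 𝟙(339/3) = 3 · 1 = 3
  d = 113: Id(113) · 𝟙(339/113) = 113 · 1 = 113
  d = 339: Id(339) · 𝟙(339/339) = 339 · 1 = 339
Summing: (Id * 𝟙)(339) = 1 + 3 + 113 + 339 = 456.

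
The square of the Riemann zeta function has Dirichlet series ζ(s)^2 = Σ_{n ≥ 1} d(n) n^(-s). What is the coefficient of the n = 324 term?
d(324) = 15

ζ(s)^2 = (Σ 1/m^s)(Σ 1/k^s). The coefficient of 1/n^s in the product is the number of ordered pairs (m, k) with mk = n, which equals d(n). For n = 324, divisors are [1, 2, 3, 4, 6, 9, 12, 18, 27, 36, 54, 81, 108, 162, 324], so d(324) = 15.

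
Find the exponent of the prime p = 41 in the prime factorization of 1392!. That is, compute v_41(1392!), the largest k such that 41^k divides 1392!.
v_41(1392!) = 33

Legendre's formula: v_p(n!) = Σ_{k ≥ 1} ⌊n / p^k⌋. For p = 41, n = 1392, the terms are:
  ⌊1392/41^1⌋ = ⌊1392/41⌋ = 33
(the next term ⌊1392/41^2⌋ = 0, terminating the sum). Summing: v_41(1392!) = 33 = 33.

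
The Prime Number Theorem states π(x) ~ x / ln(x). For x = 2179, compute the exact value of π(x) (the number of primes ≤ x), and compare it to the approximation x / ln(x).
π(2179) = 327;  x/ln(x) ≈ 283.48;  relative error ≈ 13.31%.

Directly count primes up to 2179: π(2179) = 327. The PNT approximation gives 2179/ln(2179) ≈ 2179/7.68662 ≈ 283.48. Relative error (π(x) − x/ln(x)) / π(x) ≈ 13.31%; the approximation is known to undercount slightly (Li(x) is a better estimate).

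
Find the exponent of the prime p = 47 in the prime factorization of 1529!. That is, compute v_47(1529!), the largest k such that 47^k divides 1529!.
v_47(1529!) = 32

Legendre's formula: v_p(n!) = Σ_{k ≥ 1} ⌊n / p^k⌋. For p = 47, n = 1529, the terms are:
  ⌊1529/47^1⌋ = ⌊1529/47⌋ = 32
(the next term ⌊1529/47^2⌋ = 0, terminating the sum). Summing: v_47(1529!) = 32 = 32.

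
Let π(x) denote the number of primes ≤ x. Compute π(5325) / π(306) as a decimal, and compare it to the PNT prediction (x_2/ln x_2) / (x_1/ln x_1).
π(5325)/π(306) = 705/62 ≈ 11.3710;  PNT prediction ≈ 11.6084.

π(306) = 62 and π(5325) = 705, so π(5325)/π(306) ≈ 11.3710. The PNT-predicted ratio is (5325/ln(5325)) / (306/ln(306)) ≈ 11.6084. The two agree to within a few percent, as expected.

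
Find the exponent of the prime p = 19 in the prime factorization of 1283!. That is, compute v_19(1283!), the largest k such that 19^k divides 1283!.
v_19(1283!) = 70

Legendre's formula: v_p(n!) = Σ_{k ≥ 1} ⌊n / p^k⌋. For p = 19, n = 1283, the terms are:
  ⌊1283/19^1⌋ = ⌊1283/19⌋ = 67
  ⌊1283/19^2⌋ = ⌊1283/361⌋ = 3
(the next term ⌊1283/19^3⌋ = 0, terminating the sum). Summing: v_19(1283!) = 67 + 3 = 70.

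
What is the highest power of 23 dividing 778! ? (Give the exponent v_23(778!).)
v_23(778!) = 34

Legendre's formula: v_p(n!) = Σ_{k ≥ 1} ⌊n / p^k⌋. For p = 23, n = 778, the terms are:
  ⌊778/23^1⌋ = ⌊778/23⌋ = 33
  ⌊778/23^2⌋ = ⌊778/529⌋ = 1
(the next term ⌊778/23^3⌋ = 0, terminating the sum). Summing: v_23(778!) = 33 + 1 = 34.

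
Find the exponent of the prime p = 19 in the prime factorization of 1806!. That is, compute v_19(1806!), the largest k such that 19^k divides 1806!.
v_19(1806!) = 100

Legendre's formula: v_p(n!) = Σ_{k ≥ 1} ⌊n / p^k⌋. For p = 19, n = 1806, the terms are:
  ⌊1806/19^1⌋ = ⌊1806/19⌋ = 95
  ⌊1806/19^2⌋ = ⌊1806/361⌋ = 5
(the next term ⌊1806/19^3⌋ = 0, terminating the sum). Summing: v_19(1806!) = 95 + 5 = 100.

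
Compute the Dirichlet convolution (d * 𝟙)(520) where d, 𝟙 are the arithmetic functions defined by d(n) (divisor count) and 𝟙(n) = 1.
(d * 𝟙)(520) = 90

Divisors of 520: [1, 2, 4, 5, 8, 10, 13, 20, 26, 40, 52, 65, 104, 130, 260, 520]. For each d | 520:
  d = 1: d(1) · 𝟙(520/1) = 1 · 1 = 1
  d = 2: d(2) · 𝟙(520/2) = 2 · 1 = 2
  d = 4: d(4) · 𝟙(520/4) = 3 · 1 = 3
  d = 5: d(5) · 𝟙(520/5) = 2 · 1 = 2
  d = 8: d(8) · 𝟙(520/8) = 4 · 1 = 4
  d = 10: d(10) · 𝟙(520/10) = 4 · 1 = 4
  d = 13: d(13) · 𝟙(520/13) = 2 · 1 = 2
  d = 20: d(20) · 𝟙(520/20) = 6 · 1 = 6
  d = 26: d(26) · 𝟙(520/26) = 4 · 1 = 4
  d = 40: d(40) · 𝟙(520/40) = 8 · 1 = 8
  d = 52: d(52) · 𝟙(520/52) = 6 · 1 = 6
  d = 65: d(65) · 𝟙(520/65) = 4 · 1 = 4
  d = 104: d(104) · 𝟙(520/104) = 8 · 1 = 8
  d = 130: d(130) · 𝟙(520/130) = 8 · 1 = 8
  d = 260: d(260) · 𝟙(520/260) = 12 · 1 = 12
  d = 520: d(520) · 𝟙(520/520) = 16 · 1 = 16
Summing: (d * 𝟙)(520) = 1 + 2 + 3 + 2 + 4 + 4 + 2 + 6 + 4 + 8 + 6 + 4 + 8 + 8 + 12 + 16 = 90.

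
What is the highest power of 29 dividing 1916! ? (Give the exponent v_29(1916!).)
v_29(1916!) = 68

Legendre's formula: v_p(n!) = Σ_{k ≥ 1} ⌊n / p^k⌋. For p = 29, n = 1916, the terms are:
  ⌊1916/29^1⌋ = ⌊1916/29⌋ = 66
  ⌊1916/29^2⌋ = ⌊1916/841⌋ = 2
(the next term ⌊1916/29^3⌋ = 0, terminating the sum). Summing: v_29(1916!) = 66 + 2 = 68.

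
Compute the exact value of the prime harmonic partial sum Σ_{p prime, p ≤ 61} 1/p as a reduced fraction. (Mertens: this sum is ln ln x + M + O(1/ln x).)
Σ 1/p = 201015517717077830328949/117288381359406970983270

π(61) = 18, so the primes ≤ 61 are [2, 3, 5, 7, 11, 13, 17, 19, 23, 29, 31, 37, 41, 43, 47, 53, 59, 61]. Summing 1/p over these primes: 201015517717077830328949/117288381359406970983270 ≈ 1.7139. Mertens estimate ln ln(61) + 0.2615 ≈ 1.6751.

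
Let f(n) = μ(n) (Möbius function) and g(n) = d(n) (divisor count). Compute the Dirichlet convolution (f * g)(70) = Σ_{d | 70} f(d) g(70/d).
(μ * d)(70) = 1

Divisors of 70: [1, 2, 5, 7, 10, 14, 35, 70]. For each d | 70:
  d = 1: μ(1) · d(70/1) = 1 · 8 = 8
  d = 2: μ(2) · d(70/2) = -1 · 4 = -4
  d = 5: μ(5) · d(70/5) = -1 · 4 = -4
  d = 7: μ(7) · d(70/7) = -1 · 4 = -4
  d = 10: μ(10) · d(70/10) = 1 · 2 = 2
  d = 14: μ(14) · d(70/14) = 1 · 2 = 2
  d = 35: μ(35) · d(70/35) = 1 · 2 = 2
  d = 70: μ(70) · d(70/70) = -1 · 1 = -1
Summing: (μ * d)(70) = 8 + -4 + -4 + -4 + 2 + 2 + 2 + -1 = 1.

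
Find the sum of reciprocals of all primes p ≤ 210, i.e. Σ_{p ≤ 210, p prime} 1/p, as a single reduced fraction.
Σ 1/p = 15202313841027497739047080375538859939135227730139536997746371469607707132833646367/7799922041683461553249199106329813876687996789903550945093032474868511536164700810

π(210) = 46, so the primes ≤ 210 are [2, 3, 5, 7, 11, 13, 17, 19, 23, 29, 31, 37, 41, 43, 47, 53, 59, 61, 67, 71, 73, 79, 83, 89, 97, 101, 103, 107, 109, 113, 127, 131, 137, 139, 149, 151, 157, 163, 167, 173, 179, 181, 191, 193, 197, 199]. Summing 1/p over these primes: 15202313841027497739047080375538859939135227730139536997746371469607707132833646367/7799922041683461553249199106329813876687996789903550945093032474868511536164700810 ≈ 1.9490. Mertens estimate ln ln(210) + 0.2615 ≈ 1.9381.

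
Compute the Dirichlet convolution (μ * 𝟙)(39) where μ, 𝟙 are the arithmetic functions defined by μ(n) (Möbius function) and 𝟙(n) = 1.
(μ * 𝟙)(39) = 0

Divisors of 39: [1, 3, 13, 39]. For each d | 39:
  d = 1: μ(1) · 𝟙(39/1) = 1 · 1 = 1
  d = 3: μ(3) · 𝟙(39/3) = -1 · 1 = -1
  d = 13: μ(13) · 𝟙(39/13) = -1 · 1 = -1
  d = 39: μ(39) · 𝟙(39/39) = 1 · 1 = 1
Summing: (μ * 𝟙)(39) = 1 + -1 + -1 + 1 = 0.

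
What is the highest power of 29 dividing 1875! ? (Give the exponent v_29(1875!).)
v_29(1875!) = 66

Legendre's formula: v_p(n!) = Σ_{k ≥ 1} ⌊n / p^k⌋. For p = 29, n = 1875, the terms are:
  ⌊1875/29^1⌋ = ⌊1875/29⌋ = 64
  ⌊1875/29^2⌋ = ⌊1875/841⌋ = 2
(the next term ⌊1875/29^3⌋ = 0, terminating the sum). Summing: v_29(1875!) = 64 + 2 = 66.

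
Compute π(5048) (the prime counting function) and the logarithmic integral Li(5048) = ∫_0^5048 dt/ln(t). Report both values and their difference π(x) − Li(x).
π(5048) = 675;  Li(5048) ≈ 689.91;  π(x) − Li(x) ≈ -14.91.

Direct count of primes ≤ 5048 gives π(5048) = 675. Numerical evaluation of the logarithmic integral gives Li(5048) ≈ 689.91. The difference π(x) − Li(x) ≈ -14.91 is typically negative for small/moderate x (Li(x) overestimates), though Littlewood's theorem shows this sign changes infinitely often.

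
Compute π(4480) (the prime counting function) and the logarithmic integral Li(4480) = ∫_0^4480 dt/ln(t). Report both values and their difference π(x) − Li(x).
π(4480) = 607;  Li(4480) ≈ 622.84;  π(x) − Li(x) ≈ -15.84.

Direct count of primes ≤ 4480 gives π(4480) = 607. Numerical evaluation of the logarithmic integral gives Li(4480) ≈ 622.84. The difference π(x) − Li(x) ≈ -15.84 is typically negative for small/moderate x (Li(x) overestimates), though Littlewood's theorem shows this sign changes infinitely often.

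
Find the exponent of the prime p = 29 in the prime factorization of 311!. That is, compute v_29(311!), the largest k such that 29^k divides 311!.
v_29(311!) = 10

Legendre's formula: v_p(n!) = Σ_{k ≥ 1} ⌊n / p^k⌋. For p = 29, n = 311, the terms are:
  ⌊311/29^1⌋ = ⌊311/29⌋ = 10
(the next term ⌊311/29^2⌋ = 0, terminating the sum). Summing: v_29(311!) = 10 = 10.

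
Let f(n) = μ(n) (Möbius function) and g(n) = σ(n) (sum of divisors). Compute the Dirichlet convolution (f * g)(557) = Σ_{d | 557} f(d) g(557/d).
(μ * σ)(557) = 557

Divisors of 557: [1, 557]. For each d | 557:
  d = 1: μ(1) · σ(557/1) = 1 · 558 = 558
  d = 557: μ(557) · σ(557/557) = -1 · 1 = -1
Summing: (μ * σ)(557) = 558 + -1 = 557.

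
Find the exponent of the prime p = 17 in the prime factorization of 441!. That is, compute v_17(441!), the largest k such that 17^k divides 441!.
v_17(441!) = 26

Legendre's formula: v_p(n!) = Σ_{k ≥ 1} ⌊n / p^k⌋. For p = 17, n = 441, the terms are:
  ⌊441/17^1⌋ = ⌊441/17⌋ = 25
  ⌊441/17^2⌋ = ⌊441/289⌋ = 1
(the next term ⌊441/17^3⌋ = 0, terminating the sum). Summing: v_17(441!) = 25 + 1 = 26.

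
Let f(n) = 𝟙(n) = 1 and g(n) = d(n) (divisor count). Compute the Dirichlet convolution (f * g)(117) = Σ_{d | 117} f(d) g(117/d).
(𝟙 * d)(117) = 18

Divisors of 117: [1, 3, 9, 13, 39, 117]. For each d | 117:
  d = 1: 𝟙(1) · d(117/1) = 1 · 6 = 6
  d = 3: 𝟙(3) · d(117/3) = 1 · 4 = 4
  d = 9: 𝟙(9) · d(117/9) = 1 · 2 = 2
  d = 13: 𝟙(13) · d(117/13) = 1 · 3 = 3
  d = 39: 𝟙(39) · d(117/39) = 1 · 2 = 2
  d = 117: 𝟙(117) · d(117/117) = 1 · 1 = 1
Summing: (𝟙 * d)(117) = 6 + 4 + 2 + 3 + 2 + 1 = 18.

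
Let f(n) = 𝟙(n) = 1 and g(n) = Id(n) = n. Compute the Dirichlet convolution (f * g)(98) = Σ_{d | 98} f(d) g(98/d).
(𝟙 * Id)(98) = 171

Divisors of 98: [1, 2, 7, 14, 49, 98]. For each d | 98:
  d = 1: 𝟙(1) · Id(98/1) = 1 · 98 = 98
  d = 2: 𝟙(2) · Id(98/2) = 1 · 49 = 49
  d = 7: 𝟙(7) · Id(98/7) = 1 · 14 = 14
  d = 14: 𝟙(14) · Id(98/14) = 1 · 7 = 7
  d = 49: 𝟙(49) · Id(98/49) = 1 · 2 = 2
  d = 98: 𝟙(98) · Id(98/98) = 1 · 1 = 1
Summing: (𝟙 * Id)(98) = 98 + 49 + 14 + 7 + 2 + 1 = 171.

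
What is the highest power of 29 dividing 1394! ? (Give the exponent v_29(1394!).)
v_29(1394!) = 49

Legendre's formula: v_p(n!) = Σ_{k ≥ 1} ⌊n / p^k⌋. For p = 29, n = 1394, the terms are:
  ⌊1394/29^1⌋ = ⌊1394/29⌋ = 48
  ⌊1394/29^2⌋ = ⌊1394/841⌋ = 1
(the next term ⌊1394/29^3⌋ = 0, terminating the sum). Summing: v_29(1394!) = 48 + 1 = 49.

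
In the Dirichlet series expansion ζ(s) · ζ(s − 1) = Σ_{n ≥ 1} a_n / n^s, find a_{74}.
σ(74) = 114

In the product (Σ m^0/m^s)(Σ k / k^s) = Σ (Σ_{d | n} d) / n^s, the coefficient of 1/n^s is σ(n) = Σ_{d | n} d. For n = 74, divisors are [1, 2, 37, 74]; summing: σ(74) = 114.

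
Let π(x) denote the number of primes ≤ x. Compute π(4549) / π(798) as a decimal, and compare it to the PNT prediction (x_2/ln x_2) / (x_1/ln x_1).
π(4549)/π(798) = 617/139 ≈ 4.4388;  PNT prediction ≈ 4.5225.

π(798) = 139 and π(4549) = 617, so π(4549)/π(798) ≈ 4.4388. The PNT-predicted ratio is (4549/ln(4549)) / (798/ln(798)) ≈ 4.5225. The two agree to within a few percent, as expected.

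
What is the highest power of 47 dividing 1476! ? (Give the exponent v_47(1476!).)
v_47(1476!) = 31

Legendre's formula: v_p(n!) = Σ_{k ≥ 1} ⌊n / p^k⌋. For p = 47, n = 1476, the terms are:
  ⌊1476/47^1⌋ = ⌊1476/47⌋ = 31
(the next term ⌊1476/47^2⌋ = 0, terminating the sum). Summing: v_47(1476!) = 31 = 31.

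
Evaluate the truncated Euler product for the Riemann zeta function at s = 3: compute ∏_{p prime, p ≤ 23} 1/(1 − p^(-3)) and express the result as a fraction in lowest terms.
∏ = 580625301352525/483109627290624

The primes p ≤ 23 are [2, 3, 5, 7, 11, 13, 17, 19, 23]. For each prime, (1 − 1/p^3)^(-1) = p^3 / (p^3 − 1). The product is (1 − 1/2^3)^(-1), (1 − 1/3^3)^(-1), (1 − 1/5^3)^(-1), (1 − 1/7^3)^(-1), (1 − 1/11^3)^(-1), (1 − 1/13^3)^(-1), (1 − 1/17^3)^(-1), (1 − 1/19^3)^(-1), (1 − 1/23^3)^(-1) = ∏ p^3 / (p^3 − 1) = 580625301352525/483109627290624.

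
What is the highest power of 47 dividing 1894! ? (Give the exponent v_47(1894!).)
v_47(1894!) = 40

Legendre's formula: v_p(n!) = Σ_{k ≥ 1} ⌊n / p^k⌋. For p = 47, n = 1894, the terms are:
  ⌊1894/47^1⌋ = ⌊1894/47⌋ = 40
(the next term ⌊1894/47^2⌋ = 0, terminating the sum). Summing: v_47(1894!) = 40 = 40.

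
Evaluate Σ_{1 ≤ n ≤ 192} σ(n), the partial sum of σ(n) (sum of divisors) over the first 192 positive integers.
Σ_{n ≤ 192} σ(n) = 30490

Compute σ(n) for each 1 ≤ n ≤ 192: σ(1) = 1, σ(2) = 3, σ(3) = 4, σ(4) = 7, σ(5) = 6, σ(6) = 12, σ(7) = 8, σ(8) = 15, σ(9) = 13, σ(10) = 18, σ(11) = 12, σ(12) = 28, σ(13) = 14, σ(14) = 24, σ(15) = 24, σ(16) = 31, σ(17) = 18, σ(18) = 39, σ(19) = 20, σ(20) = 42, σ(21) = 32, σ(22) = 36, σ(23) = 24, σ(24) = 60, σ(25) = 31, σ(26) = 42, σ(27) = 40, σ(28) = 56, σ(29) = 30, σ(30) = 72, σ(31) = 32, σ(32) = 63, σ(33) = 48, σ(34) = 54, σ(35) = 48, σ(36) = 91, σ(37) = 38, σ(38) = 60, σ(39) = 56, σ(40) = 90, σ(41) = 42, σ(42) = 96, σ(43) = 44, σ(44) = 84, σ(45) = 78, σ(46) = 72, σ(47) = 48, σ(48) = 124, σ(49) = 57, σ(50) = 93, σ(51) = 72, σ(52) = 98, σ(53) = 54, σ(54) = 120, σ(55) = 72, σ(56) = 120, σ(57) = 80, σ(58) = 90, σ(59) = 60, σ(60) = 168, σ(61) = 62, σ(62) = 96, σ(63) = 104, σ(64) = 127, σ(65) = 84, σ(66) = 144, σ(67) = 68, σ(68) = 126, σ(69) = 96, σ(70) = 144, σ(71) = 72, σ(72) = 195, σ(73) = 74, σ(74) = 114, σ(75) = 124, σ(76) = 140, σ(77) = 96, σ(78) = 168, σ(79) = 80, σ(80) = 186, σ(81) = 121, σ(82) = 126, σ(83) = 84, σ(84) = 224, σ(85) = 108, σ(86) = 132, σ(87) = 120, σ(88) = 180, σ(89) = 90, σ(90) = 234, σ(91) = 112, σ(92) = 168, σ(93) = 128, σ(94) = 144, σ(95) = 120, σ(96) = 252, σ(97) = 98, σ(98) = 171, σ(99) = 156, σ(100) = 217, σ(101) = 102, σ(102) = 216, σ(103) = 104, σ(104) = 210, σ(105) = 192, σ(106) = 162, σ(107) = 108, σ(108) = 280, σ(109) = 110, σ(110) = 216, σ(111) = 152, σ(112) = 248, σ(113) = 114, σ(114) = 240, σ(115) = 144, σ(116) = 210, σ(117) = 182, σ(118) = 180, σ(119) = 144, σ(120) = 360, σ(121) = 133, σ(122) = 186, σ(123) = 168, σ(124) = 224, σ(125) = 156, σ(126) = 312, σ(127) = 128, σ(128) = 255, σ(129) = 176, σ(130) = 252, σ(131) = 132, σ(132) = 336, σ(133) = 160, σ(134) = 204, σ(135) = 240, σ(136) = 270, σ(137) = 138, σ(138) = 288, σ(139) = 140, σ(140) = 336, σ(141) = 192, σ(142) = 216, σ(143) = 168, σ(144) = 403, σ(145) = 180, σ(146) = 222, σ(147) = 228, σ(148) = 266, σ(149) = 150, σ(150) = 372, σ(151) = 152, σ(152) = 300, σ(153) = 234, σ(154) = 288, σ(155) = 192, σ(156) = 392, σ(157) = 158, σ(158) = 240, σ(159) = 216, σ(160) = 378, σ(161) = 192, σ(162) = 363, σ(163) = 164, σ(164) = 294, σ(165) = 288, σ(166) = 252, σ(167) = 168, σ(168) = 480, σ(169) = 183, σ(170) = 324, σ(171) = 260, σ(172) = 308, σ(173) = 174, σ(174) = 360, σ(175) = 248, σ(176) = 372, σ(177) = 240, σ(178) = 270, σ(179) = 180, σ(180) = 546, σ(181) = 182, σ(182) = 336, σ(183) = 248, σ(184) = 360, σ(185) = 228, σ(186) = 384, σ(187) = 216, σ(188) = 336, σ(189) = 320, σ(190) = 360, σ(191) = 192, σ(192) = 508. Summing all 192 values: 30490. (Average order: Σ_{n ≤ x} σ(n) ~ (π²/12) x². For x = 192, (π²/12)·192² ≈ 30319.42.)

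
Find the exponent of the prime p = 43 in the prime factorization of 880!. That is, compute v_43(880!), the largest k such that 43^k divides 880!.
v_43(880!) = 20

Legendre's formula: v_p(n!) = Σ_{k ≥ 1} ⌊n / p^k⌋. For p = 43, n = 880, the terms are:
  ⌊880/43^1⌋ = ⌊880/43⌋ = 20
(the next term ⌊880/43^2⌋ = 0, terminating the sum). Summing: v_43(880!) = 20 = 20.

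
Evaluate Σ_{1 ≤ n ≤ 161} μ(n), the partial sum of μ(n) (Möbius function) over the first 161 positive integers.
Σ_{n ≤ 161} μ(n) = 1

Compute μ(n) for each 1 ≤ n ≤ 161: μ(1) = 1, μ(2) = -1, μ(3) = -1, μ(4) = 0, μ(5) = -1, μ(6) = 1, μ(7) = -1, μ(8) = 0, μ(9) = 0, μ(10) = 1, μ(11) = -1, μ(12) = 0, μ(13) = -1, μ(14) = 1, μ(15) = 1, μ(16) = 0, μ(17) = -1, μ(18) = 0, μ(19) = -1, μ(20) = 0, μ(21) = 1, μ(22) = 1, μ(23) = -1, μ(24) = 0, μ(25) = 0, μ(26) = 1, μ(27) = 0, μ(28) = 0, μ(29) = -1, μ(30) = -1, μ(31) = -1, μ(32) = 0, μ(33) = 1, μ(34) = 1, μ(35) = 1, μ(36) = 0, μ(37) = -1, μ(38) = 1, μ(39) = 1, μ(40) = 0, μ(41) = -1, μ(42) = -1, μ(43) = -1, μ(44) = 0, μ(45) = 0, μ(46) = 1, μ(47) = -1, μ(48) = 0, μ(49) = 0, μ(50) = 0, μ(51) = 1, μ(52) = 0, μ(53) = -1, μ(54) = 0, μ(55) = 1, μ(56) = 0, μ(57) = 1, μ(58) = 1, μ(59) = -1, μ(60) = 0, μ(61) = -1, μ(62) = 1, μ(63) = 0, μ(64) = 0, μ(65) = 1, μ(66) = -1, μ(67) = -1, μ(68) = 0, μ(69) = 1, μ(70) = -1, μ(71) = -1, μ(72) = 0, μ(73) = -1, μ(74) = 1, μ(75) = 0, μ(76) = 0, μ(77) = 1, μ(78) = -1, μ(79) = -1, μ(80) = 0, μ(81) = 0, μ(82) = 1, μ(83) = -1, μ(84) = 0, μ(85) = 1, μ(86) = 1, μ(87) = 1, μ(88) = 0, μ(89) = -1, μ(90) = 0, μ(91) = 1, μ(92) = 0, μ(93) = 1, μ(94) = 1, μ(95) = 1, μ(96) = 0, μ(97) = -1, μ(98) = 0, μ(99) = 0, μ(100) = 0, μ(101) = -1, μ(102) = -1, μ(103) = -1, μ(104) = 0, μ(105) = -1, μ(106) = 1, μ(107) = -1, μ(108) = 0, μ(109) = -1, μ(110) = -1, μ(111) = 1, μ(112) = 0, μ(113) = -1, μ(114) = -1, μ(115) = 1, μ(116) = 0, μ(117) = 0, μ(118) = 1, μ(119) = 1, μ(120) = 0, μ(121) = 0, μ(122) = 1, μ(123) = 1, μ(124) = 0, μ(125) = 0, μ(126) = 0, μ(127) = -1, μ(128) = 0, μ(129) = 1, μ(130) = -1, μ(131) = -1, μ(132) = 0, μ(133) = 1, μ(134) = 1, μ(135) = 0, μ(136) = 0, μ(137) = -1, μ(138) = -1, μ(139) = -1, μ(140) = 0, μ(141) = 1, μ(142) = 1, μ(143) = 1, μ(144) = 0, μ(145) = 1, μ(146) = 1, μ(147) = 0, μ(148) = 0, μ(149) = -1, μ(150) = 0, μ(151) = -1, μ(152) = 0, μ(153) = 0, μ(154) = -1, μ(155) = 1, μ(156) = 0, μ(157) = -1, μ(158) = 1, μ(159) = 1, μ(160) = 0, μ(161) = 1. Summing all 161 values: 1. (Mertens function M(x) = Σ_{n ≤ x} μ(n); on average M(x) should be small (PNT ⟺ M(x) = o(x)).)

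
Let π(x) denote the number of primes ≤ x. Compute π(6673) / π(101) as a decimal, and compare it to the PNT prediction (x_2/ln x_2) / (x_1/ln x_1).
π(6673)/π(101) = 860/26 ≈ 33.0769;  PNT prediction ≈ 34.6268.

π(101) = 26 and π(6673) = 860, so π(6673)/π(101) ≈ 33.0769. The PNT-predicted ratio is (6673/ln(6673)) / (101/ln(101)) ≈ 34.6268. The two agree to within a few percent, as expected.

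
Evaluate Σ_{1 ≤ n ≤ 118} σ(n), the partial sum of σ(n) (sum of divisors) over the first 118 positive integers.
Σ_{n ≤ 118} σ(n) = 11469

Compute σ(n) for each 1 ≤ n ≤ 118: σ(1) = 1, σ(2) = 3, σ(3) = 4, σ(4) = 7, σ(5) = 6, σ(6) = 12, σ(7) = 8, σ(8) = 15, σ(9) = 13, σ(10) = 18, σ(11) = 12, σ(12) = 28, σ(13) = 14, σ(14) = 24, σ(15) = 24, σ(16) = 31, σ(17) = 18, σ(18) = 39, σ(19) = 20, σ(20) = 42, σ(21) = 32, σ(22) = 36, σ(23) = 24, σ(24) = 60, σ(25) = 31, σ(26) = 42, σ(27) = 40, σ(28) = 56, σ(29) = 30, σ(30) = 72, σ(31) = 32, σ(32) = 63, σ(33) = 48, σ(34) = 54, σ(35) = 48, σ(36) = 91, σ(37) = 38, σ(38) = 60, σ(39) = 56, σ(40) = 90, σ(41) = 42, σ(42) = 96, σ(43) = 44, σ(44) = 84, σ(45) = 78, σ(46) = 72, σ(47) = 48, σ(48) = 124, σ(49) = 57, σ(50) = 93, σ(51) = 72, σ(52) = 98, σ(53) = 54, σ(54) = 120, σ(55) = 72, σ(56) = 120, σ(57) = 80, σ(58) = 90, σ(59) = 60, σ(60) = 168, σ(61) = 62, σ(62) = 96, σ(63) = 104, σ(64) = 127, σ(65) = 84, σ(66) = 144, σ(67) = 68, σ(68) = 126, σ(69) = 96, σ(70) = 144, σ(71) = 72, σ(72) = 195, σ(73) = 74, σ(74) = 114, σ(75) = 124, σ(76) = 140, σ(77) = 96, σ(78) = 168, σ(79) = 80, σ(80) = 186, σ(81) = 121, σ(82) = 126, σ(83) = 84, σ(84) = 224, σ(85) = 108, σ(86) = 132, σ(87) = 120, σ(88) = 180, σ(89) = 90, σ(90) = 234, σ(91) = 112, σ(92) = 168, σ(93) = 128, σ(94) = 144, σ(95) = 120, σ(96) = 252, σ(97) = 98, σ(98) = 171, σ(99) = 156, σ(100) = 217, σ(101) = 102, σ(102) = 216, σ(103) = 104, σ(104) = 210, σ(105) = 192, σ(106) = 162, σ(107) = 108, σ(108) = 280, σ(109) = 110, σ(110) = 216, σ(111) = 152, σ(112) = 248, σ(113) = 114, σ(114) = 240, σ(115) = 144, σ(116) = 210, σ(117) = 182, σ(118) = 180. Summing all 118 values: 11469. (Average order: Σ_{n ≤ x} σ(n) ~ (π²/12) x². For x = 118, (π²/12)·118² ≈ 11452.03.)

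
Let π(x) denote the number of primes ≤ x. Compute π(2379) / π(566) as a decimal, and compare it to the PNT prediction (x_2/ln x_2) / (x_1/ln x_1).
π(2379)/π(566) = 352/103 ≈ 3.4175;  PNT prediction ≈ 3.4269.

π(566) = 103 and π(2379) = 352, so π(2379)/π(566) ≈ 3.4175. The PNT-predicted ratio is (2379/ln(2379)) / (566/ln(566)) ≈ 3.4269. The two agree to within a few percent, as expected.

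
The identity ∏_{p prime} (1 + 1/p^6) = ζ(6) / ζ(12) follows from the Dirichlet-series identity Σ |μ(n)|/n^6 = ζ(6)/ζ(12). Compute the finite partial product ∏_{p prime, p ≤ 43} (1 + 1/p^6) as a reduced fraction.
∏ = 1359712698137872510059489328104656331148295030771712937358491632747920000/1336862024495300077504819810119357413472366273194284637902602168232026717

The primes p ≤ 43 are [2, 3, 5, 7, 11, 13, 17, 19, 23, 29, 31, 37, 41, 43]. For each, (1 + 1/p^6) = (p^6 + 1)/p^6. Multiplying these fractions over p ∈ [2, 3, 5, 7, 11, 13, 17, 19, 23, 29, 31, 37, 41, 43] gives 1359712698137872510059489328104656331148295030771712937358491632747920000/1336862024495300077504819810119357413472366273194284637902602168232026717. (In the limit P → ∞ this tends to ζ(6)/ζ(12).)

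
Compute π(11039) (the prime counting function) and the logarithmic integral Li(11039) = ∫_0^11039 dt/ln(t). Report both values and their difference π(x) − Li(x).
π(11039) = 1337;  Li(11039) ≈ 1358.33;  π(x) − Li(x) ≈ -21.33.

Direct count of primes ≤ 11039 gives π(11039) = 1337. Numerical evaluation of the logarithmic integral gives Li(11039) ≈ 1358.33. The difference π(x) − Li(x) ≈ -21.33 is typically negative for small/moderate x (Li(x) overestimates), though Littlewood's theorem shows this sign changes infinitely often.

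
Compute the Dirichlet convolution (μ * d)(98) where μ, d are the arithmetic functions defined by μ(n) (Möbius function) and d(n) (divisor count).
(μ * d)(98) = 1

Divisors of 98: [1, 2, 7, 14, 49, 98]. For each d | 98:
  d = 1: μ(1) · d(98/1) = 1 · 6 = 6
  d = 2: μ(2) · d(98/2) = -1 · 3 = -3
  d = 7: μ(7) · d(98/7) = -1 · 4 = -4
  d = 14: μ(14) · d(98/14) = 1 · 2 = 2
  d = 49: μ(49) · d(98/49) = 0 · 2 = 0
  d = 98: μ(98) · d(98/98) = 0 · 1 = 0
Summing: (μ * d)(98) = 6 + -3 + -4 + 2 + 0 + 0 = 1.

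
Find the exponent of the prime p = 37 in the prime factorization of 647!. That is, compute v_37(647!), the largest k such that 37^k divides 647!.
v_37(647!) = 17

Legendre's formula: v_p(n!) = Σ_{k ≥ 1} ⌊n / p^k⌋. For p = 37, n = 647, the terms are:
  ⌊647/37^1⌋ = ⌊647/37⌋ = 17
(the next term ⌊647/37^2⌋ = 0, terminating the sum). Summing: v_37(647!) = 17 = 17.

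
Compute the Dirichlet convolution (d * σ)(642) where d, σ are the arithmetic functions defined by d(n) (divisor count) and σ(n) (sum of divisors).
(d * σ)(642) = 3300

Divisors of 642: [1, 2, 3, 6, 107, 214, 321, 642]. For each d | 642:
  d = 1: d(1) · σ(642/1) = 1 · 1296 = 1296
  d = 2: d(2) · σ(642/2) = 2 · 432 = 864
  d = 3: d(3) · σ(642/3) = 2 · 324 = 648
  d = 6: d(6) · σ(642/6) = 4 · 108 = 432
  d = 107: d(107) · σ(642/107) = 2 · 12 = 24
  d = 214: d(214) · σ(642/214) = 4 · 4 = 16
  d = 321: d(321) · σ(642/321) = 4 · 3 = 12
  d = 642: d(642) · σ(642/642) = 8 · 1 = 8
Summing: (d * σ)(642) = 1296 + 864 + 648 + 432 + 24 + 16 + 12 + 8 = 3300.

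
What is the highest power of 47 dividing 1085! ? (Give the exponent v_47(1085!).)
v_47(1085!) = 23

Legendre's formula: v_p(n!) = Σ_{k ≥ 1} ⌊n / p^k⌋. For p = 47, n = 1085, the terms are:
  ⌊1085/47^1⌋ = ⌊1085/47⌋ = 23
(the next term ⌊1085/47^2⌋ = 0, terminating the sum). Summing: v_47(1085!) = 23 = 23.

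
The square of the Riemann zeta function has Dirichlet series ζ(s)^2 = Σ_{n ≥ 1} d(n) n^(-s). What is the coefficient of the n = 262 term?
d(262) = 4

ζ(s)^2 = (Σ 1/m^s)(Σ 1/k^s). The coefficient of 1/n^s in the product is the number of ordered pairs (m, k) with mk = n, which equals d(n). For n = 262, divisors are [1, 2, 131, 262], so d(262) = 4.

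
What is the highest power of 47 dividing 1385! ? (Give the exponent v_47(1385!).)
v_47(1385!) = 29

Legendre's formula: v_p(n!) = Σ_{k ≥ 1} ⌊n / p^k⌋. For p = 47, n = 1385, the terms are:
  ⌊1385/47^1⌋ = ⌊1385/47⌋ = 29
(the next term ⌊1385/47^2⌋ = 0, terminating the sum). Summing: v_47(1385!) = 29 = 29.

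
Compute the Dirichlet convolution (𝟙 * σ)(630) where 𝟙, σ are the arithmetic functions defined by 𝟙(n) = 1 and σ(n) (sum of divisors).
(𝟙 * σ)(630) = 4536

Divisors of 630: [1, 2, 3, 5, 6, 7, 9, 10, 14, 15, 18, 21, 30, 35, 42, 45, 63, 70, 90, 105, 126, 210, 315, 630]. For each d | 630:
  d = 1: 𝟙(1) · σ(630/1) = 1 · 1872 = 1872
  d = 2: 𝟙(2) · σ(630/2) = 1 · 624 = 624
  d = 3: 𝟙(3) · σ(630/3) = 1 · 576 = 576
  d = 5: 𝟙(5) · σ(630/5) = 1 · 312 = 312
  d = 6: 𝟙(6) · σ(630/6) = 1 · 192 = 192
  d = 7: 𝟙(7) · σ(630/7) = 1 · 234 = 234
  d = 9: 𝟙(9) · σ(630/9) = 1 · 144 = 144
  d = 10: 𝟙(10) · σ(630/10) = 1 · 104 = 104
  d = 14: 𝟙(14) · σ(630/14) = 1 · 78 = 78
  d = 15: 𝟙(15) · σ(630/15) = 1 · 96 = 96
  d = 18: 𝟙(18) · σ(630/18) = 1 · 48 = 48
  d = 21: 𝟙(21) · σ(630/21) = 1 · 72 = 72
  d = 30: 𝟙(30) · σ(630/30) = 1 · 32 = 32
  d = 35: 𝟙(35) · σ(630/35) = 1 · 39 = 39
  d = 42: 𝟙(42) · σ(630/42) = 1 · 24 = 24
  d = 45: 𝟙(45) · σ(630/45) = 1 · 24 = 24
  d = 63: 𝟙(63) · σ(630/63) = 1 · 18 = 18
  d = 70: 𝟙(70) · σ(630/70) = 1 · 13 = 13
  d = 90: 𝟙(90) · σ(630/90) = 1 · 8 = 8
  d = 105: 𝟙(105) · σ(630/105) = 1 · 12 = 12
  d = 126: 𝟙(126) · σ(630/126) = 1 · 6 = 6
  d = 210: 𝟙(210) · σ(630/210) = 1 · 4 = 4
  d = 315: 𝟙(315) · σ(630/315) = 1 · 3 = 3
  d = 630: 𝟙(630) · σ(630/630) = 1 · 1 = 1
Summing: (𝟙 * σ)(630) = 1872 + 624 + 576 + 312 + 192 + 234 + 144 + 104 + 78 + 96 + 48 + 72 + 32 + 39 + 24 + 24 + 18 + 13 + 8 + 12 + 6 + 4 + 3 + 1 = 4536.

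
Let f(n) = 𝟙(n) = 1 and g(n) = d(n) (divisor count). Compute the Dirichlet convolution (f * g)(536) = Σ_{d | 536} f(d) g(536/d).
(𝟙 * d)(536) = 30

Divisors of 536: [1, 2, 4, 8, 67, 134, 268, 536]. For each d | 536:
  d = 1: 𝟙(1) · d(536/1) = 1 · 8 = 8
  d = 2: 𝟙(2) · d(536/2) = 1 · 6 = 6
  d = 4: 𝟙(4) · d(536/4) = 1 · 4 = 4
  d = 8: 𝟙(8) · d(536/8) = 1 · 2 = 2
  d = 67: 𝟙(67) · d(536/67) = 1 · 4 = 4
  d = 134: 𝟙(134) · d(536/134) = 1 · 3 = 3
  d = 268: 𝟙(268) · d(536/268) = 1 · 2 = 2
  d = 536: 𝟙(536) · d(536/536) = 1 · 1 = 1
Summing: (𝟙 * d)(536) = 8 + 6 + 4 + 2 + 4 + 3 + 2 + 1 = 30.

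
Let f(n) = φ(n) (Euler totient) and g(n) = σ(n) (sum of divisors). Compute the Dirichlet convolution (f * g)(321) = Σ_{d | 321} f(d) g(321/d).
(φ * σ)(321) = 1284

Divisors of 321: [1, 3, 107, 321]. For each d | 321:
  d = 1: φ(1) · σ(321/1) = 1 · 432 = 432
  d = 3: φ(3) · σ(321/3) = 2 · 108 = 216
  d = 107: φ(107) · σ(321/107) = 106 · 4 = 424
  d = 321: φ(321) · σ(321/321) = 212 · 1 = 212
Summing: (φ * σ)(321) = 432 + 216 + 424 + 212 = 1284.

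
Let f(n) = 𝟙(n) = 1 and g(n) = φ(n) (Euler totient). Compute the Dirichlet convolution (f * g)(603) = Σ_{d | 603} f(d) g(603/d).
(𝟙 * φ)(603) = 603

Divisors of 603: [1, 3, 9, 67, 201, 603]. For each d | 603:
  d = 1: 𝟙(1) · φ(603/1) = 1 · 396 = 396
  d = 3: 𝟙(3) · φ(603/3) = 1 · 132 = 132
  d = 9: 𝟙(9) · φ(603/9) = 1 · 66 = 66
  d = 67: 𝟙(67) · φ(603/67) = 1 · 6 = 6
  d = 201: 𝟙(201) · φ(603/201) = 1 · 2 = 2
  d = 603: 𝟙(603) · φ(603/603) = 1 · 1 = 1
Summing: (𝟙 * φ)(603) = 396 + 132 + 66 + 6 + 2 + 1 = 603.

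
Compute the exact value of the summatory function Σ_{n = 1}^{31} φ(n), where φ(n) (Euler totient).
Σ_{n ≤ 31} φ(n) = 308

Compute φ(n) for each 1 ≤ n ≤ 31: φ(1) = 1, φ(2) = 1, φ(3) = 2, φ(4) = 2, φ(5) = 4, φ(6) = 2, φ(7) = 6, φ(8) = 4, φ(9) = 6, φ(10) = 4, φ(11) = 10, φ(12) = 4, φ(13) = 12, φ(14) = 6, φ(15) = 8, φ(16) = 8, φ(17) = 16, φ(18) = 6, φ(19) = 18, φ(20) = 8, φ(21) = 12, φ(22) = 10, φ(23) = 22, φ(24) = 8, φ(25) = 20, φ(26) = 12, φ(27) = 18, φ(28) = 12, φ(29) = 28, φ(30) = 8, φ(31) = 30. Summing all 31 values: 308. (Average order: Σ_{n ≤ x} φ(n) ~ (3/π²) x². For x = 31, (3/π²)·31² ≈ 292.11.)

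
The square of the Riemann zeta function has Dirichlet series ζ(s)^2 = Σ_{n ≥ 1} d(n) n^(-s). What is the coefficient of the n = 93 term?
d(93) = 4

ζ(s)^2 = (Σ 1/m^s)(Σ 1/k^s). The coefficient of 1/n^s in the product is the number of ordered pairs (m, k) with mk = n, which equals d(n). For n = 93, divisors are [1, 3, 31, 93], so d(93) = 4.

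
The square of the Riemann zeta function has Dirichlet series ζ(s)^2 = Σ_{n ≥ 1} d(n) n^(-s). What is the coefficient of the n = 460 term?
d(460) = 12

ζ(s)^2 = (Σ 1/m^s)(Σ 1/k^s). The coefficient of 1/n^s in the product is the number of ordered pairs (m, k) with mk = n, which equals d(n). For n = 460, divisors are [1, 2, 4, 5, 10, 20, 23, 46, 92, 115, 230, 460], so d(460) = 12.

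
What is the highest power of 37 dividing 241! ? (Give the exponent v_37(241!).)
v_37(241!) = 6

Legendre's formula: v_p(n!) = Σ_{k ≥ 1} ⌊n / p^k⌋. For p = 37, n = 241, the terms are:
  ⌊241/37^1⌋ = ⌊241/37⌋ = 6
(the next term ⌊241/37^2⌋ = 0, terminating the sum). Summing: v_37(241!) = 6 = 6.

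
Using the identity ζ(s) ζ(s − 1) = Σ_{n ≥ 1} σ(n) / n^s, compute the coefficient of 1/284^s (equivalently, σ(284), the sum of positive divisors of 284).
σ(284) = 504

In the product (Σ m^0/m^s)(Σ k / k^s) = Σ (Σ_{d | n} d) / n^s, the coefficient of 1/n^s is σ(n) = Σ_{d | n} d. For n = 284, divisors are [1, 2, 4, 71, 142, 284]; summing: σ(284) = 504.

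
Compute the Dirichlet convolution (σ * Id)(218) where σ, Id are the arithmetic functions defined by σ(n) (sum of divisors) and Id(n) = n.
(σ * Id)(218) = 1095

Divisors of 218: [1, 2, 109, 218]. For each d | 218:
  d = 1: σ(1) · Id(218/1) = 1 · 218 = 218
  d = 2: σ(2) · Id(218/2) = 3 · 109 = 327
  d = 109: σ(109) · Id(218/109) = 110 · 2 = 220
  d = 218: σ(218) · Id(218/218) = 330 · 1 = 330
Summing: (σ * Id)(218) = 218 + 327 + 220 + 330 = 1095.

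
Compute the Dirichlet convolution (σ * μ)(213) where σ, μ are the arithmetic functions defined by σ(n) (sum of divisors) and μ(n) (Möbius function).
(σ * μ)(213) = 213

Divisors of 213: [1, 3, 71, 213]. For each d | 213:
  d = 1: σ(1) · μ(213/1) = 1 · 1 = 1
  d = 3: σ(3) · μ(213/3) = 4 · -1 = -4
  d = 71: σ(71) · μ(213/71) = 72 · -1 = -72
  d = 213: σ(213) · μ(213/213) = 288 · 1 = 288
Summing: (σ * μ)(213) = 1 + -4 + -72 + 288 = 213.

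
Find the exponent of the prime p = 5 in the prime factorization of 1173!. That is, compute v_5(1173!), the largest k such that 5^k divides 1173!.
v_5(1173!) = 290

Legendre's formula: v_p(n!) = Σ_{k ≥ 1} ⌊n / p^k⌋. For p = 5, n = 1173, the terms are:
  ⌊1173/5^1⌋ = ⌊1173/5⌋ = 234
  ⌊1173/5^2⌋ = ⌊1173/25⌋ = 46
  ⌊1173/5^3⌋ = ⌊1173/125⌋ = 9
  ⌊1173/5^4⌋ = ⌊1173/625⌋ = 1
(the next term ⌊1173/5^5⌋ = 0, terminating the sum). Summing: v_5(1173!) = 234 + 46 + 9 + 1 = 290.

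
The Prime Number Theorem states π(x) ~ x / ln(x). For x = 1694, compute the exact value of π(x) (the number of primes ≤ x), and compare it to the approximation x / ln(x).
π(1694) = 264;  x/ln(x) ≈ 227.85;  relative error ≈ 13.69%.

Directly count primes up to 1694: π(1694) = 264. The PNT approximation gives 1694/ln(1694) ≈ 1694/7.43485 ≈ 227.85. Relative error (π(x) − x/ln(x)) / π(x) ≈ 13.69%; the approximation is known to undercount slightly (Li(x) is a better estimate).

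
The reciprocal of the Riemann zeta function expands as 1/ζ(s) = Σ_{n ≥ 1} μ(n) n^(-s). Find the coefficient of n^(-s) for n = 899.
μ(899) = 1

Factor n = 899 = 29 · 31. μ(n) = 0 if any exponent ≥ 2 (not squarefree); otherwise μ(n) = (−1)^{ω(n)} where ω(n) is the number of distinct prime factors. Applying: μ(899) = 1.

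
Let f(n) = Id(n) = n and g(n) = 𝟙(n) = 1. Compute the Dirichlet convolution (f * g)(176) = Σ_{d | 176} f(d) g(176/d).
(Id * 𝟙)(176) = 372

Divisors of 176: [1, 2, 4, 8, 11, 16, 22, 44, 88, 176]. For each d | 176:
  d = 1: Id(1) · 𝟙(176/1) = 1 · 1 = 1
  d = 2: Id(2) · 𝟙(176/2) = 2 · 1 = 2
  d = 4: Id(4) · 𝟙(176/4) = 4 · 1 = 4
  d = 8: Id(8) · 𝟙(176/8) = 8 · 1 = 8
  d = 11: Id(11) · 𝟙(176/11) = 11 · 1 = 11
  d = 16: Id(16) · 𝟙(176/16) = 16 · 1 = 16
  d = 22: Id(22) · 𝟙(176/22) = 22 · 1 = 22
  d = 44: Id(44) · 𝟙(176/44) = 44 · 1 = 44
  d = 88: Id(88) · 𝟙(176/88) = 88 · 1 = 88
  d = 176: Id(176) · 𝟙(176/176) = 176 · 1 = 176
Summing: (Id * 𝟙)(176) = 1 + 2 + 4 + 8 + 11 + 16 + 22 + 44 + 88 + 176 = 372.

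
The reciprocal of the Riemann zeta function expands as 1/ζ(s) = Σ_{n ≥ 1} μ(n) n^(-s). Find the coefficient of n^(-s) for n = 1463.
μ(1463) = -1

Factor n = 1463 = 7 · 11 · 19. μ(n) = 0 if any exponent ≥ 2 (not squarefree); otherwise μ(n) = (−1)^{ω(n)} where ω(n) is the number of distinct prime factors. Applying: μ(1463) = -1.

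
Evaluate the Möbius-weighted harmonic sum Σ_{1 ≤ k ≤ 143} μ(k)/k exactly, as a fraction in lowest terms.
Σ μ(k)/k = 10391887234035457572196499544638378349921869282953777/1669107775099865011251538855274990009561055775533405515

Values of μ(k) for 1 ≤ k ≤ 143: μ(1) = 1, μ(2) = -1, μ(3) = -1, μ(5) = -1, μ(6) = 1, μ(7) = -1, μ(10) = 1, μ(11) = -1, μ(13) = -1, μ(14) = 1, μ(15) = 1, μ(17) = -1, μ(19) = -1, μ(21) = 1, μ(22) = 1, μ(23) = -1, μ(26) = 1, μ(29) = -1, μ(30) = -1, μ(31) = -1, μ(33) = 1, μ(34) = 1, μ(35) = 1, μ(37) = -1, μ(38) = 1, μ(39) = 1, μ(41) = -1, μ(42) = -1, μ(43) = -1, μ(46) = 1, μ(47) = -1, μ(51) = 1, μ(53) = -1, μ(55) = 1, μ(57) = 1, μ(58) = 1, μ(59) = -1, μ(61) = -1, μ(62) = 1, μ(65) = 1, μ(66) = -1, μ(67) = -1, μ(69) = 1, μ(70) = -1, μ(71) = -1, μ(73) = -1, μ(74) = 1, μ(77) = 1, μ(78) = -1, μ(79) = -1, μ(82) = 1, μ(83) = -1, μ(85) = 1, μ(86) = 1, μ(87) = 1, μ(89) = -1, μ(91) = 1, μ(93) = 1, μ(94) = 1, μ(95) = 1, μ(97) = -1, μ(101) = -1, μ(102) = -1, μ(103) = -1, μ(105) = -1, μ(106) = 1, μ(107) = -1, μ(109) = -1, μ(110) = -1, μ(111) = 1, μ(113) = -1, μ(114) = -1, μ(115) = 1, μ(118) = 1, μ(119) = 1, μ(122) = 1, μ(123) = 1, μ(127) = -1, μ(129) = 1, μ(130) = -1, μ(131) = -1, μ(133) = 1, μ(134) = 1, μ(137) = -1, μ(138) = -1, μ(139) = -1, μ(141) = 1, μ(142) = 1, μ(143) = 1, with μ = 0 on non-squarefree integers. Summing μ(k)/k for k where μ(k) ≠ 0 gives 10391887234035457572196499544638378349921869282953777/1669107775099865011251538855274990009561055775533405515 ≈ 0.0062. (PNT ⟺ this sum → 0 as n → ∞.)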